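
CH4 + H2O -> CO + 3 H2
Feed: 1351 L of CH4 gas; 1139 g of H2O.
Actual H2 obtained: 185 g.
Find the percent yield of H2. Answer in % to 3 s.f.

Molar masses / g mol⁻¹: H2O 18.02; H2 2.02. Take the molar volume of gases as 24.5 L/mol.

55.4 %

n(CH4) = 1351 / 24.5 = 55.14 mol
n(H2O) = 1139 / 18.02 = 63.21 mol
n/ν for CH4 = 55.14/1 = 55.14
n/ν for H2O = 63.21/1 = 63.21
Smallest n/ν is CH4 → limiting reagent.
theoretical n(H2) = (3/1) × 55.14 = 165.4 mol → 334.1 g
% yield = 185 / 334.1 × 100 = 55.37 %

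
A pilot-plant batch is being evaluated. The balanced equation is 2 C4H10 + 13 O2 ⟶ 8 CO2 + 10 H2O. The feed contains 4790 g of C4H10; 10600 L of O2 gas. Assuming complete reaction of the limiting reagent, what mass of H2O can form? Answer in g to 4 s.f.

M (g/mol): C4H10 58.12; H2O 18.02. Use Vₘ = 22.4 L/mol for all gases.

n(C4H10) = 4790 / 58.12 = 82.42 mol
n(O2) = 10600 / 22.4 = 473.2 mol
n/ν for C4H10 = 82.42/2 = 41.21
n/ν for O2 = 473.2/13 = 36.40
Smallest n/ν is O2 → limiting reagent.
n(H2O) = (10/13) × 473.2 = 364.0 mol
mass = 364.0 × 18.02 = 6559 g

6559 g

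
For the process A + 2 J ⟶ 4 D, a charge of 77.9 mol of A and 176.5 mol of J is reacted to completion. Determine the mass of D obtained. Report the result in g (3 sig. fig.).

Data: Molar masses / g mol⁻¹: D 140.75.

43900 g

n(A) = 77.90 mol
n(J) = 176.5 mol
n/ν for A = 77.90/1 = 77.90
n/ν for J = 176.5/2 = 88.25
Smallest n/ν is A → limiting reagent.
n(D) = (4/1) × 77.90 = 311.6 mol
mass = 311.6 × 140.75 = 43860 g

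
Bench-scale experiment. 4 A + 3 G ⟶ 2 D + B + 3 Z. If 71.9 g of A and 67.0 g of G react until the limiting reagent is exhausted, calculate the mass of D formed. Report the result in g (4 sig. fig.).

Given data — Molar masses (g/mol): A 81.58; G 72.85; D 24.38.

n(A) = 71.90 / 81.58 = 0.8813 mol
n(G) = 67.00 / 72.85 = 0.9197 mol
n/ν for A = 0.8813/4 = 0.2203
n/ν for G = 0.9197/3 = 0.3066
Smallest n/ν is A → limiting reagent.
n(D) = (2/4) × 0.8813 = 0.4407 mol
mass = 0.4407 × 24.38 = 10.74 g

10.74 g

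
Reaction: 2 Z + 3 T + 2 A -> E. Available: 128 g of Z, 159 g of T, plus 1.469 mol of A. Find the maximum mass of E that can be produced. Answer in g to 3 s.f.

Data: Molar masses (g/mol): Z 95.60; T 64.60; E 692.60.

n(Z) = 128.0 / 95.60 = 1.339 mol
n(T) = 159.0 / 64.60 = 2.461 mol
n(A) = 1.469 mol
n/ν → Z: 0.6695, T: 0.8203, A: 0.7345; Z is limiting.
n(E) = (1/2) × 1.339 = 0.6695 mol
mass = 0.6695 × 692.60 = 463.7 g

464 g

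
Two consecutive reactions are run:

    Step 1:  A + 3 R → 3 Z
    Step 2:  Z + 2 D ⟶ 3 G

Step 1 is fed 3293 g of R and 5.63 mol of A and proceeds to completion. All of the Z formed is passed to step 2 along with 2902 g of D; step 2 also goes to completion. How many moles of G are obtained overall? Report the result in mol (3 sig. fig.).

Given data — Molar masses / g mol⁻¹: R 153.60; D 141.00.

30.9 mol

Step 1:
n(R) = 3293 / 153.60 = 21.44 mol
n(A) = 5.630 mol
n/ν for R = 21.44/3 = 7.147
n/ν for A = 5.630/1 = 5.630
Smallest n/ν is A → limiting reagent.
n(Z) produced = (3/1) × 5.630 = 16.89 mol
Step 2:
n(Z) available = 16.89 mol
n(D) = 2902 / 141.00 = 20.58 mol
n/ν for Z = 16.89/1 = 16.89
n/ν for D = 20.58/2 = 10.29
Smallest n/ν is D → limiting reagent.
n(G) = (3/2) × 20.58 = 30.87 mol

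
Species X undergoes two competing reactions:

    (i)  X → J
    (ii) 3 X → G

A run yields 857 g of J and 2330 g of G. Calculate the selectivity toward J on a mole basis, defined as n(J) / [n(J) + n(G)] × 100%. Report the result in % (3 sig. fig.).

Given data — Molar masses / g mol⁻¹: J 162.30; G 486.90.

n(J) = 857 / 162.30 = 5.280 mol
n(G) = 2330 / 486.90 = 4.785 mol
selectivity = 5.280/(5.280+4.785) × 100 = 52.46 %

52.5 %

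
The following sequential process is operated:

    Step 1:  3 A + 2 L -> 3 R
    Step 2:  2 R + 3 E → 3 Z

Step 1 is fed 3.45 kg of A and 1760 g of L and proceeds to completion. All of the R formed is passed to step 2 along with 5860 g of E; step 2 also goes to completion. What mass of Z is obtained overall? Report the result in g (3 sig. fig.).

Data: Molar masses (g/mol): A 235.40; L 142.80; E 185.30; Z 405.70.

8920 g

Step 1:
n(A) = 3.450×1000 / 235.40 = 14.66 mol
n(L) = 1760 / 142.80 = 12.32 mol
n/ν → A: 4.887, L: 6.160; A is limiting.
n(R) produced = (3/3) × 14.66 = 14.66 mol
Step 2:
n(R) available = 14.66 mol
n(E) = 5860 / 185.30 = 31.62 mol
n/ν → R: 7.330, E: 10.54; R is limiting.
n(Z) = (3/2) × 14.66 = 21.99 mol
mass = 21.99 × 405.70 = 8921 g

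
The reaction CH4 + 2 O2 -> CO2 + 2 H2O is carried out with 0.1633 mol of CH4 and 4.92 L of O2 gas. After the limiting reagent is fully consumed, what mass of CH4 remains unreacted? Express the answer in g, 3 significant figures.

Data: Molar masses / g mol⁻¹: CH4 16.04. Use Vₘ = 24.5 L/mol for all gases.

n(CH4) = 0.1633 mol
n(O2) = 4.920 / 24.5 = 0.2008 mol
n/ν for CH4 = 0.1633/1 = 0.1633
n/ν for O2 = 0.2008/2 = 0.1004
Smallest n/ν is O2 → limiting reagent.
CH4 consumed = (1/2) × 0.2008 = 0.1004 mol
CH4 remaining = 0.1633 − 0.1004 = 0.06290 mol
mass = 0.06290 × 16.04 = 1.009 g

1.01 g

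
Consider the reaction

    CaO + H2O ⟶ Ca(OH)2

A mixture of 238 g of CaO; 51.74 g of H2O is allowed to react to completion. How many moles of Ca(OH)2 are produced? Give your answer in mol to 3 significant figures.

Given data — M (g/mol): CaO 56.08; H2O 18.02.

n(CaO) = 238.0 / 56.08 = 4.244 mol
n(H2O) = 51.74 / 18.02 = 2.871 mol
n/ν for CaO = 4.244/1 = 4.244
n/ν for H2O = 2.871/1 = 2.871
Smallest n/ν is H2O → limiting reagent.
n(Ca(OH)2) = (1/1) × 2.871 = 2.871 mol

2.87 mol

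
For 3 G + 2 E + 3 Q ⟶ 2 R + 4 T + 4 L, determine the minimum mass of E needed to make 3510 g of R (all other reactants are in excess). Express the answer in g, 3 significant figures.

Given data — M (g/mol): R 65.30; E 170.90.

n(R) = 3510 / 65.30 = 53.75 mol
n(E) = (2/2) × 53.75 = 53.75 mol
mass = 53.75 × 170.90 = 9186 g

9190 g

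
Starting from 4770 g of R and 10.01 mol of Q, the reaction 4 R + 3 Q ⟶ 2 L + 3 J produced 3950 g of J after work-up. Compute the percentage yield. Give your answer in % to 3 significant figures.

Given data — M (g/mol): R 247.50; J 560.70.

n(R) = 4770 / 247.50 = 19.27 mol
n(Q) = 10.01 mol
n/ν for R = 19.27/4 = 4.818
n/ν for Q = 10.01/3 = 3.337
Smallest n/ν is Q → limiting reagent.
theoretical n(J) = (3/3) × 10.01 = 10.01 mol → 5613 g
% yield = 3950 / 5613 × 100 = 70.37 %

70.4 %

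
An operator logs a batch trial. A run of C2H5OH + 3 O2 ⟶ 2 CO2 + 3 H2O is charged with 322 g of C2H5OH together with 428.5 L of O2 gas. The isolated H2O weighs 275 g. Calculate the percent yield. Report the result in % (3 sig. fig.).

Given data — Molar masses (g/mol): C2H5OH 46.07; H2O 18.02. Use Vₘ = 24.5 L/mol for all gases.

n(C2H5OH) = 322.0 / 46.07 = 6.989 mol
n(O2) = 428.5 / 24.5 = 17.49 mol
n/ν → C2H5OH: 6.989, O2: 5.830; O2 is limiting.
theoretical n(H2O) = (3/3) × 17.49 = 17.49 mol → 315.2 g
% yield = 275 / 315.2 × 100 = 87.25 %

87.3 %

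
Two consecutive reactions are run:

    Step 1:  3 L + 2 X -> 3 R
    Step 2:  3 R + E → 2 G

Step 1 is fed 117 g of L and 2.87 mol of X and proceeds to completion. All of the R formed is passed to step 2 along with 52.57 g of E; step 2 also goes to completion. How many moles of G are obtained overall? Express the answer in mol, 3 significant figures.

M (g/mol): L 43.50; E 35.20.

Step 1:
n(L) = 117.0 / 43.50 = 2.690 mol
n(X) = 2.870 mol
n/ν for L = 2.690/3 = 0.8967
n/ν for X = 2.870/2 = 1.435
Smallest n/ν is L → limiting reagent.
n(R) produced = (3/3) × 2.690 = 2.690 mol
Step 2:
n(R) available = 2.690 mol
n(E) = 52.57 / 35.20 = 1.493 mol
n/ν for R = 2.690/3 = 0.8967
n/ν for E = 1.493/1 = 1.493
Smallest n/ν is R → limiting reagent.
n(G) = (2/3) × 2.690 = 1.793 mol

1.79 mol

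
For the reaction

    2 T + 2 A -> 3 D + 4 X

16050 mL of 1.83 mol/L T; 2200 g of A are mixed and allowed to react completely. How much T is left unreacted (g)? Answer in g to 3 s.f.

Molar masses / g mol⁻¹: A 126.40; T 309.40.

3700 g

n(T) = 1.83 × 16050/1000 = 29.37 mol
n(A) = 2200 / 126.40 = 17.41 mol
n/ν → T: 14.69, A: 8.705; A is limiting.
T consumed = (2/2) × 17.41 = 17.41 mol
T remaining = 29.37 − 17.41 = 11.96 mol
mass = 11.96 × 309.40 = 3700 g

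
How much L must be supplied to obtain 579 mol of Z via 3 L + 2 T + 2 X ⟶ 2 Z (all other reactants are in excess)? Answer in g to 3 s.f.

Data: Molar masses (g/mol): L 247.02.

215000 g

n(Z) = 579.0 mol
n(L) = (3/2) × 579.0 = 868.5 mol
mass = 868.5 × 247.02 = 214500 g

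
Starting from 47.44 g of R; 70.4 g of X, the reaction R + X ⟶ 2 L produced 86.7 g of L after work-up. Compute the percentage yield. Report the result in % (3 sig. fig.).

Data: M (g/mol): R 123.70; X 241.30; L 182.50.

n(R) = 47.44 / 123.70 = 0.3835 mol
n(X) = 70.40 / 241.30 = 0.2918 mol
n/ν → R: 0.3835, X: 0.2918; X is limiting.
theoretical n(L) = (2/1) × 0.2918 = 0.5836 mol → 106.5 g
% yield = 86.7 / 106.5 × 100 = 81.41 %

81.4 %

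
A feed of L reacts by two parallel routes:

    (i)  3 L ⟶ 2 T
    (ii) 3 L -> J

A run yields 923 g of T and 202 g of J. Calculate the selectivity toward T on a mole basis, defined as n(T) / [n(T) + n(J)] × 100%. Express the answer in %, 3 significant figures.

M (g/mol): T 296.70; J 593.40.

90.1 %

n(T) = 923 / 296.70 = 3.111 mol
n(J) = 202 / 593.40 = 0.3404 mol
selectivity = 3.111/(3.111+0.3404) × 100 = 90.14 %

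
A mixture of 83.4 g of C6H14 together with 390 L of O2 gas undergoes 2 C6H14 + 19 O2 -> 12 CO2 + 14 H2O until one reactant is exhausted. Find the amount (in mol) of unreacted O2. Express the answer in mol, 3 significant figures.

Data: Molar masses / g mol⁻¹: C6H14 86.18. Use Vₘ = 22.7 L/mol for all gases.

7.99 mol

n(C6H14) = 83.40 / 86.18 = 0.9677 mol
n(O2) = 390.0 / 22.7 = 17.18 mol
n/ν for C6H14 = 0.9677/2 = 0.4839
n/ν for O2 = 17.18/19 = 0.9042
Smallest n/ν is C6H14 → limiting reagent.
O2 consumed = (19/2) × 0.9677 = 9.193 mol
O2 remaining = 17.18 − 9.193 = 7.987 mol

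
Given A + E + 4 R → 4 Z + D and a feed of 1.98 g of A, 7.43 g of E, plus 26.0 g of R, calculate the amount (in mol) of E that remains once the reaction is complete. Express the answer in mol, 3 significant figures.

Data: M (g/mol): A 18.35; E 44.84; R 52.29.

0.0578 mol

n(A) = 1.980 / 18.35 = 0.1079 mol
n(E) = 7.430 / 44.84 = 0.1657 mol
n(R) = 26.00 / 52.29 = 0.4972 mol
n/ν for A = 0.1079/1 = 0.1079
n/ν for E = 0.1657/1 = 0.1657
n/ν for R = 0.4972/4 = 0.1243
Smallest n/ν is A → limiting reagent.
E consumed = (1/1) × 0.1079 = 0.1079 mol
E remaining = 0.1657 − 0.1079 = 0.05780 mol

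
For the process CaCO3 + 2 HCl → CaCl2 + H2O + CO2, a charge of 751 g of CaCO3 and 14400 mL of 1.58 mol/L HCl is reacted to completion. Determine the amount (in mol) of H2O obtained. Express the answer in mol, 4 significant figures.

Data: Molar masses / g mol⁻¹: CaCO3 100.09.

n(CaCO3) = 751.0 / 100.09 = 7.503 mol
n(HCl) = 1.58 × 14400/1000 = 22.75 mol
n/ν for CaCO3 = 7.503/1 = 7.503
n/ν for HCl = 22.75/2 = 11.38
Smallest n/ν is CaCO3 → limiting reagent.
n(H2O) = (1/1) × 7.503 = 7.503 mol

7.503 mol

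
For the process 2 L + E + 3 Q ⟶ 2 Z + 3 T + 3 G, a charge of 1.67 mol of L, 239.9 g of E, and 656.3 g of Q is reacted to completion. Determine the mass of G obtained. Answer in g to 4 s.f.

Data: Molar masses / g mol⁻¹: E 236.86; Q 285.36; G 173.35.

n(L) = 1.670 mol
n(E) = 239.9 / 236.86 = 1.013 mol
n(Q) = 656.3 / 285.36 = 2.300 mol
n/ν → L: 0.8350, E: 1.013, Q: 0.7667; Q is limiting.
n(G) = (3/3) × 2.300 = 2.300 mol
mass = 2.300 × 173.35 = 398.7 g

398.7 g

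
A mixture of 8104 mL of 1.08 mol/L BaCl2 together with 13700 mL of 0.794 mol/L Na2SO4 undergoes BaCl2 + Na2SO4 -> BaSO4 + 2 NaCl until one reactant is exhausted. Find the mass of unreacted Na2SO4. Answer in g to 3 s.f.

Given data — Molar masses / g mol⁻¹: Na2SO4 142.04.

302 g

n(BaCl2) = 1.08 × 8104/1000 = 8.752 mol
n(Na2SO4) = 0.794 × 13700/1000 = 10.88 mol
n/ν for BaCl2 = 8.752/1 = 8.752
n/ν for Na2SO4 = 10.88/1 = 10.88
Smallest n/ν is BaCl2 → limiting reagent.
Na2SO4 consumed = (1/1) × 8.752 = 8.752 mol
Na2SO4 remaining = 10.88 − 8.752 = 2.128 mol
mass = 2.128 × 142.04 = 302.3 g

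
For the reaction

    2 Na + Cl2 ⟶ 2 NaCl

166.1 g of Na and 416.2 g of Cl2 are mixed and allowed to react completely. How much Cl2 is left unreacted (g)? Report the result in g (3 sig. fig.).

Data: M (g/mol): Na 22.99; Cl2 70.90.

160 g

n(Na) = 166.1 / 22.99 = 7.225 mol
n(Cl2) = 416.2 / 70.90 = 5.870 mol
n/ν → Na: 3.613, Cl2: 5.870; Na is limiting.
Cl2 consumed = (1/2) × 7.225 = 3.613 mol
Cl2 remaining = 5.870 − 3.613 = 2.257 mol
mass = 2.257 × 70.90 = 160.0 g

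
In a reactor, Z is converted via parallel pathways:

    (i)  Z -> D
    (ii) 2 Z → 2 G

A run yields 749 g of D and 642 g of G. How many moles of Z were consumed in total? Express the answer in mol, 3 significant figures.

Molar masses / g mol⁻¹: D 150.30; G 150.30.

9.25 mol

n(D) = 749 / 150.30 = 4.983 mol
n(G) = 642 / 150.30 = 4.271 mol
n(Z) via (i) = (1/1)×4.983 = 4.983 mol
n(Z) via (ii) = (2/2)×4.271 = 4.271 mol
total n(Z) = 4.983 + 4.271 = 9.254 mol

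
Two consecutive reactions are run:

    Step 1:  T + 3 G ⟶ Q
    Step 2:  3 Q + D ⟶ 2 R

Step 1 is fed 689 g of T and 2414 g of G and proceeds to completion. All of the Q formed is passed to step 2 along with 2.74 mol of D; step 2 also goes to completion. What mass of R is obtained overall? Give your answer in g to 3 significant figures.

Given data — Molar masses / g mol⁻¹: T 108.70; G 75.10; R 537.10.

2270 g

Step 1:
n(T) = 689.0 / 108.70 = 6.339 mol
n(G) = 2414 / 75.10 = 32.14 mol
n/ν for T = 6.339/1 = 6.339
n/ν for G = 32.14/3 = 10.71
Smallest n/ν is T → limiting reagent.
n(Q) produced = (1/1) × 6.339 = 6.339 mol
Step 2:
n(Q) available = 6.339 mol
n(D) = 2.740 mol
n/ν for Q = 6.339/3 = 2.113
n/ν for D = 2.740/1 = 2.740
Smallest n/ν is Q → limiting reagent.
n(R) = (2/3) × 6.339 = 4.226 mol
mass = 4.226 × 537.10 = 2270 g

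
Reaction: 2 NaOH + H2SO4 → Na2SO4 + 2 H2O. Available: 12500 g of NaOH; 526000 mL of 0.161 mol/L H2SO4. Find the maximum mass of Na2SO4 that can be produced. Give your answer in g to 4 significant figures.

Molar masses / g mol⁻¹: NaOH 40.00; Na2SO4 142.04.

n(NaOH) = 12500 / 40.00 = 312.5 mol
n(H2SO4) = 0.161 × 526000/1000 = 84.69 mol
n/ν for NaOH = 312.5/2 = 156.3
n/ν for H2SO4 = 84.69/1 = 84.69
Smallest n/ν is H2SO4 → limiting reagent.
n(Na2SO4) = (1/1) × 84.69 = 84.69 mol
mass = 84.69 × 142.04 = 12030 g

12030 g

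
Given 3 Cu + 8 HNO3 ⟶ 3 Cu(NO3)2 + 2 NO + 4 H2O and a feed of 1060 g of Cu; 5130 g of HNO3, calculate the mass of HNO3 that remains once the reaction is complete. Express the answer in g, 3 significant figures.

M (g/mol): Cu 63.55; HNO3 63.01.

2330 g

n(Cu) = 1060 / 63.55 = 16.68 mol
n(HNO3) = 5130 / 63.01 = 81.42 mol
n/ν for Cu = 16.68/3 = 5.560
n/ν for HNO3 = 81.42/8 = 10.18
Smallest n/ν is Cu → limiting reagent.
HNO3 consumed = (8/3) × 16.68 = 44.48 mol
HNO3 remaining = 81.42 − 44.48 = 36.94 mol
mass = 36.94 × 63.01 = 2328 g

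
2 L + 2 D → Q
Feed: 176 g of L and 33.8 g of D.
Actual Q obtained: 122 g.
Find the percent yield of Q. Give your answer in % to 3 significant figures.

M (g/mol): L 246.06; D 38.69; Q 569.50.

n(L) = 176.0 / 246.06 = 0.7153 mol
n(D) = 33.80 / 38.69 = 0.8736 mol
n/ν → L: 0.3577, D: 0.4368; L is limiting.
theoretical n(Q) = (1/2) × 0.7153 = 0.3577 mol → 203.7 g
% yield = 122 / 203.7 × 100 = 59.89 %

59.9 %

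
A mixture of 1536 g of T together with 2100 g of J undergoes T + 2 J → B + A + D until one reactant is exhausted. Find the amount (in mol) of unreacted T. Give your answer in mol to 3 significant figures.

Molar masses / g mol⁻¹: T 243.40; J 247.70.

n(T) = 1536 / 243.40 = 6.311 mol
n(J) = 2100 / 247.70 = 8.478 mol
n/ν for T = 6.311/1 = 6.311
n/ν for J = 8.478/2 = 4.239
Smallest n/ν is J → limiting reagent.
T consumed = (1/2) × 8.478 = 4.239 mol
T remaining = 6.311 − 4.239 = 2.072 mol

2.07 mol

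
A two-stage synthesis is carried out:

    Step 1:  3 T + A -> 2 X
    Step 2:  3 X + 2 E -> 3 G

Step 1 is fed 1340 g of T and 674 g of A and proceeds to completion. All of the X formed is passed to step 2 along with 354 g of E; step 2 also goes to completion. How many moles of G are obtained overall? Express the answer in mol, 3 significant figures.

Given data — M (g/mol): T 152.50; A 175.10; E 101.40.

5.24 mol

Step 1:
n(T) = 1340 / 152.50 = 8.787 mol
n(A) = 674.0 / 175.10 = 3.849 mol
n/ν → T: 2.929, A: 3.849; T is limiting.
n(X) produced = (2/3) × 8.787 = 5.858 mol
Step 2:
n(X) available = 5.858 mol
n(E) = 354.0 / 101.40 = 3.491 mol
n/ν → X: 1.953, E: 1.746; E is limiting.
n(G) = (3/2) × 3.491 = 5.237 mol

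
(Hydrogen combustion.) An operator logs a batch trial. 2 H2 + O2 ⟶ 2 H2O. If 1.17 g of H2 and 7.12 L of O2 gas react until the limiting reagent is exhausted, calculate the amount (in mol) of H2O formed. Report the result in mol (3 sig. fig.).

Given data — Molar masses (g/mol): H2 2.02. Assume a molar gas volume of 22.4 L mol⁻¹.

n(H2) = 1.170 / 2.02 = 0.5792 mol
n(O2) = 7.120 / 22.4 = 0.3179 mol
n/ν for H2 = 0.5792/2 = 0.2896
n/ν for O2 = 0.3179/1 = 0.3179
Smallest n/ν is H2 → limiting reagent.
n(H2O) = (2/2) × 0.5792 = 0.5792 mol

0.579 mol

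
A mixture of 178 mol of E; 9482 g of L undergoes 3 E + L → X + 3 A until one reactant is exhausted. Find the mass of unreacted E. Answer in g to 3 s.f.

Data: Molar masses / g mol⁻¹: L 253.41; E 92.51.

n(E) = 178.0 mol
n(L) = 9482 / 253.41 = 37.42 mol
n/ν for E = 178.0/3 = 59.33
n/ν for L = 37.42/1 = 37.42
Smallest n/ν is L → limiting reagent.
E consumed = (3/1) × 37.42 = 112.3 mol
E remaining = 178.0 − 112.3 = 65.70 mol
mass = 65.70 × 92.51 = 6078 g

6080 g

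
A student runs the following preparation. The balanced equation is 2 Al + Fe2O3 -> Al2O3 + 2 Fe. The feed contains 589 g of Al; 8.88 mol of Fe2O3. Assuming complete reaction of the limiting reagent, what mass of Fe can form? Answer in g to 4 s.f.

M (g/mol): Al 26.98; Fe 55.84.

n(Al) = 589.0 / 26.98 = 21.83 mol
n(Fe2O3) = 8.880 mol
n/ν for Al = 21.83/2 = 10.92
n/ν for Fe2O3 = 8.880/1 = 8.880
Smallest n/ν is Fe2O3 → limiting reagent.
n(Fe) = (2/1) × 8.880 = 17.76 mol
mass = 17.76 × 55.84 = 991.7 g

991.7 g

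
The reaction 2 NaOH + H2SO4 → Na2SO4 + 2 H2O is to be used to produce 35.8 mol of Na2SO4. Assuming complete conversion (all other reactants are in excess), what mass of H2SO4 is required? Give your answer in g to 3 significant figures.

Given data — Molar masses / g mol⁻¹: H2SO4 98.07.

n(Na2SO4) = 35.80 mol
n(H2SO4) = (1/1) × 35.80 = 35.80 mol
mass = 35.80 × 98.07 = 3511 g

3510 g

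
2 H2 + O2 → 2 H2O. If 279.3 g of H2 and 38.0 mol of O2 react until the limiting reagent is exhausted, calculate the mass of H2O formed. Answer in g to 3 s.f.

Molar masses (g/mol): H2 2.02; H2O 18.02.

n(H2) = 279.3 / 2.02 = 138.3 mol
n(O2) = 38.00 mol
n/ν → H2: 69.15, O2: 38.00; O2 is limiting.
n(H2O) = (2/1) × 38.00 = 76.00 mol
mass = 76.00 × 18.02 = 1370 g

1370 g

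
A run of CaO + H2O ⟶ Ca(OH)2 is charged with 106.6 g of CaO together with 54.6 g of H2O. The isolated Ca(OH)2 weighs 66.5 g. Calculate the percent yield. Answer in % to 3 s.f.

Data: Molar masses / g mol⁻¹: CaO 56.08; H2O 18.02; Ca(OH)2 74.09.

n(CaO) = 106.6 / 56.08 = 1.901 mol
n(H2O) = 54.60 / 18.02 = 3.030 mol
n/ν for CaO = 1.901/1 = 1.901
n/ν for H2O = 3.030/1 = 3.030
Smallest n/ν is CaO → limiting reagent.
theoretical n(Ca(OH)2) = (1/1) × 1.901 = 1.901 mol → 140.8 g
% yield = 66.5 / 140.8 × 100 = 47.23 %

47.2 %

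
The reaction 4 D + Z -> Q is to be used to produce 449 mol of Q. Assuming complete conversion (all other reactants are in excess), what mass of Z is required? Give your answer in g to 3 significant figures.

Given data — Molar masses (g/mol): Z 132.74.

n(Q) = 449.0 mol
n(Z) = (1/1) × 449.0 = 449.0 mol
mass = 449.0 × 132.74 = 59600 g

59600 g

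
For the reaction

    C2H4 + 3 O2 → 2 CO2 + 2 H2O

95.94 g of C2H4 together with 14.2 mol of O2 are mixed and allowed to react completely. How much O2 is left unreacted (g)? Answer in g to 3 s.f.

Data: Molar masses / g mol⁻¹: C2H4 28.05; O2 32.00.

n(C2H4) = 95.94 / 28.05 = 3.420 mol
n(O2) = 14.20 mol
n/ν for C2H4 = 3.420/1 = 3.420
n/ν for O2 = 14.20/3 = 4.733
Smallest n/ν is C2H4 → limiting reagent.
O2 consumed = (3/1) × 3.420 = 10.26 mol
O2 remaining = 14.20 − 10.26 = 3.940 mol
mass = 3.940 × 32.00 = 126.1 g

126 g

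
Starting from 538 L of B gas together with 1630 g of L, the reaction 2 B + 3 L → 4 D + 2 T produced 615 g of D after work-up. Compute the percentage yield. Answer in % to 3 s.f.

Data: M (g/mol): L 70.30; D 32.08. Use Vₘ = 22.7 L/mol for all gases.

n(B) = 538.0 / 22.7 = 23.70 mol
n(L) = 1630 / 70.30 = 23.19 mol
n/ν for B = 23.70/2 = 11.85
n/ν for L = 23.19/3 = 7.730
Smallest n/ν is L → limiting reagent.
theoretical n(D) = (4/3) × 23.19 = 30.92 mol → 991.9 g
% yield = 615 / 991.9 × 100 = 62.00 %

62.0 %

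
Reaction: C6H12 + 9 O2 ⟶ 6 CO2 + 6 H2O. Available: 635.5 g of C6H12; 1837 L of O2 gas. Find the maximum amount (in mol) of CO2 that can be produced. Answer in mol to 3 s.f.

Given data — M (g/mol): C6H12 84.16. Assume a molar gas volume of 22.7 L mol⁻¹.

n(C6H12) = 635.5 / 84.16 = 7.551 mol
n(O2) = 1837 / 22.7 = 80.93 mol
n/ν for C6H12 = 7.551/1 = 7.551
n/ν for O2 = 80.93/9 = 8.992
Smallest n/ν is C6H12 → limiting reagent.
n(CO2) = (6/1) × 7.551 = 45.31 mol

45.3 mol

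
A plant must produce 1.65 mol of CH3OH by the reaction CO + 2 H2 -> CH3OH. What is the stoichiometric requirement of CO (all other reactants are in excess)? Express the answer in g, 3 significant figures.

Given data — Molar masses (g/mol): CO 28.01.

n(CH3OH) = 1.650 mol
n(CO) = (1/1) × 1.650 = 1.650 mol
mass = 1.650 × 28.01 = 46.22 g

46.2 g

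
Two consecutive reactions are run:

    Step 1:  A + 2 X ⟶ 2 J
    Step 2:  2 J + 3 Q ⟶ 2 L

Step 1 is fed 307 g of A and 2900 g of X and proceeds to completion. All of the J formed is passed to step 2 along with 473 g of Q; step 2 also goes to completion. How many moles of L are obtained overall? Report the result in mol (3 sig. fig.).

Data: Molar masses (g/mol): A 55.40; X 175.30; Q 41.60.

7.58 mol

Step 1:
n(A) = 307.0 / 55.40 = 5.542 mol
n(X) = 2900 / 175.30 = 16.54 mol
n/ν for A = 5.542/1 = 5.542
n/ν for X = 16.54/2 = 8.270
Smallest n/ν is A → limiting reagent.
n(J) produced = (2/1) × 5.542 = 11.08 mol
Step 2:
n(J) available = 11.08 mol
n(Q) = 473.0 / 41.60 = 11.37 mol
n/ν for J = 11.08/2 = 5.540
n/ν for Q = 11.37/3 = 3.790
Smallest n/ν is Q → limiting reagent.
n(L) = (2/3) × 11.37 = 7.580 mol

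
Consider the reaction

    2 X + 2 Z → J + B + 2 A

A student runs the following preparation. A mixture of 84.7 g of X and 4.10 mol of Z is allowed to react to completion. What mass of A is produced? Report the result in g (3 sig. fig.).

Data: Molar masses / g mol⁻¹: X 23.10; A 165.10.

605 g

n(X) = 84.70 / 23.10 = 3.667 mol
n(Z) = 4.100 mol
n/ν for X = 3.667/2 = 1.834
n/ν for Z = 4.100/2 = 2.050
Smallest n/ν is X → limiting reagent.
n(A) = (2/2) × 3.667 = 3.667 mol
mass = 3.667 × 165.10 = 605.4 g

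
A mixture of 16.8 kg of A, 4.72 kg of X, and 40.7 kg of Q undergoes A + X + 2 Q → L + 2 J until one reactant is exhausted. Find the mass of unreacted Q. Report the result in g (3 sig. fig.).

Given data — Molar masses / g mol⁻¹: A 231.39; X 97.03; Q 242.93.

n(A) = 16.80×1000 / 231.39 = 72.60 mol
n(X) = 4.720×1000 / 97.03 = 48.64 mol
n(Q) = 40.70×1000 / 242.93 = 167.5 mol
n/ν for A = 72.60/1 = 72.60
n/ν for X = 48.64/1 = 48.64
n/ν for Q = 167.5/2 = 83.75
Smallest n/ν is X → limiting reagent.
Q consumed = (2/1) × 48.64 = 97.28 mol
Q remaining = 167.5 − 97.28 = 70.22 mol
mass = 70.22 × 242.93 = 17060 g

17100 g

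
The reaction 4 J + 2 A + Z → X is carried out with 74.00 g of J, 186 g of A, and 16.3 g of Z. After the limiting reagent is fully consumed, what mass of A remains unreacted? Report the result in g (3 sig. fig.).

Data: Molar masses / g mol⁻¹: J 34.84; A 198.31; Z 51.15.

n(J) = 74.00 / 34.84 = 2.124 mol
n(A) = 186.0 / 198.31 = 0.9379 mol
n(Z) = 16.30 / 51.15 = 0.3187 mol
n/ν for J = 2.124/4 = 0.5310
n/ν for A = 0.9379/2 = 0.4690
n/ν for Z = 0.3187/1 = 0.3187
Smallest n/ν is Z → limiting reagent.
A consumed = (2/1) × 0.3187 = 0.6374 mol
A remaining = 0.9379 − 0.6374 = 0.3005 mol
mass = 0.3005 × 198.31 = 59.59 g

59.6 g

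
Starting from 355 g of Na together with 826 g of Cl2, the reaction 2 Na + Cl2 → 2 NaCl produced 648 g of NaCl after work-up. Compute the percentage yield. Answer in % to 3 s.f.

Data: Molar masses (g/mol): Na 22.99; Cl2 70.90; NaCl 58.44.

71.8 %

n(Na) = 355.0 / 22.99 = 15.44 mol
n(Cl2) = 826.0 / 70.90 = 11.65 mol
n/ν → Na: 7.720, Cl2: 11.65; Na is limiting.
theoretical n(NaCl) = (2/2) × 15.44 = 15.44 mol → 902.3 g
% yield = 648 / 902.3 × 100 = 71.82 %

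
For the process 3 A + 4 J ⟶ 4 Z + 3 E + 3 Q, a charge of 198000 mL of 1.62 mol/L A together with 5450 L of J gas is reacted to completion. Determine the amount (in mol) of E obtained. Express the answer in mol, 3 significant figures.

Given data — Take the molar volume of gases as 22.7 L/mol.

180 mol

n(A) = 1.62 × 198000/1000 = 320.8 mol
n(J) = 5450 / 22.7 = 240.1 mol
n/ν for A = 320.8/3 = 106.9
n/ν for J = 240.1/4 = 60.03
Smallest n/ν is J → limiting reagent.
n(E) = (3/4) × 240.1 = 180.1 mol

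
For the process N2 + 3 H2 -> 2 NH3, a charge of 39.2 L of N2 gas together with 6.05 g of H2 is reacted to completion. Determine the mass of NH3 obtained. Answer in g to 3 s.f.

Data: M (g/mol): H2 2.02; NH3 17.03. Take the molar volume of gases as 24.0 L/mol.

34.0 g

n(N2) = 39.20 / 24.0 = 1.633 mol
n(H2) = 6.050 / 2.02 = 2.995 mol
n/ν → N2: 1.633, H2: 0.9983; H2 is limiting.
n(NH3) = (2/3) × 2.995 = 1.997 mol
mass = 1.997 × 17.03 = 34.01 g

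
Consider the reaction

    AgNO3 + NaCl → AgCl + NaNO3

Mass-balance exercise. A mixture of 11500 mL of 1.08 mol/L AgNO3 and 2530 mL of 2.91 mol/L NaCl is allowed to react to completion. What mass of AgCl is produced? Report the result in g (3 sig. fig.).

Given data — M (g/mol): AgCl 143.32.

1060 g

n(AgNO3) = 1.08 × 11500/1000 = 12.42 mol
n(NaCl) = 2.91 × 2530/1000 = 7.362 mol
n/ν for AgNO3 = 12.42/1 = 12.42
n/ν for NaCl = 7.362/1 = 7.362
Smallest n/ν is NaCl → limiting reagent.
n(AgCl) = (1/1) × 7.362 = 7.362 mol
mass = 7.362 × 143.32 = 1055 g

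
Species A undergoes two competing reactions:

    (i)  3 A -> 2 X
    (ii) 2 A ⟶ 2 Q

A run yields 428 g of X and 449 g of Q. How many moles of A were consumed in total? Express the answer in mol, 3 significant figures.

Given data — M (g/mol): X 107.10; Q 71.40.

12.3 mol

n(X) = 428 / 107.10 = 3.996 mol
n(Q) = 449 / 71.40 = 6.289 mol
n(A) via (i) = (3/2)×3.996 = 5.994 mol
n(A) via (ii) = (2/2)×6.289 = 6.289 mol
total n(A) = 5.994 + 6.289 = 12.28 mol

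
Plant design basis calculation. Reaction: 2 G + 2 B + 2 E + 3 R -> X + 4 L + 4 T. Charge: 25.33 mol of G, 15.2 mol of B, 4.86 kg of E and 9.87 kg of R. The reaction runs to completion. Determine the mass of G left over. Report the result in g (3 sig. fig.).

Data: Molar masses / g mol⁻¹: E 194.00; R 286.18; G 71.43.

n(G) = 25.33 mol
n(B) = 15.20 mol
n(E) = 4.860×1000 / 194.00 = 25.05 mol
n(R) = 9.870×1000 / 286.18 = 34.49 mol
n/ν for G = 25.33/2 = 12.67
n/ν for B = 15.20/2 = 7.600
n/ν for E = 25.05/2 = 12.53
n/ν for R = 34.49/3 = 11.50
Smallest n/ν is B → limiting reagent.
G consumed = (2/2) × 15.20 = 15.20 mol
G remaining = 25.33 − 15.20 = 10.13 mol
mass = 10.13 × 71.43 = 723.6 g

724 g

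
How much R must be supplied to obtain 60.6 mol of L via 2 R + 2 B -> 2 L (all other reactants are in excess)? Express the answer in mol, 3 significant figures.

n(L) = 60.60 mol
n(R) = (2/2) × 60.60 = 60.60 mol

60.6 mol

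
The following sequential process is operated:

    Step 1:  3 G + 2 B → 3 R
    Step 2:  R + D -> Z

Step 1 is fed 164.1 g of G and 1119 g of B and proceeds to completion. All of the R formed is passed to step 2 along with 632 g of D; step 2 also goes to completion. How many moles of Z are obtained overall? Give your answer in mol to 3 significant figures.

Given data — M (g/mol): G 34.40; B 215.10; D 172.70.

Step 1:
n(G) = 164.1 / 34.40 = 4.770 mol
n(B) = 1119 / 215.10 = 5.202 mol
n/ν for G = 4.770/3 = 1.590
n/ν for B = 5.202/2 = 2.601
Smallest n/ν is G → limiting reagent.
n(R) produced = (3/3) × 4.770 = 4.770 mol
Step 2:
n(R) available = 4.770 mol
n(D) = 632.0 / 172.70 = 3.660 mol
n/ν for R = 4.770/1 = 4.770
n/ν for D = 3.660/1 = 3.660
Smallest n/ν is D → limiting reagent.
n(Z) = (1/1) × 3.660 = 3.660 mol

3.66 mol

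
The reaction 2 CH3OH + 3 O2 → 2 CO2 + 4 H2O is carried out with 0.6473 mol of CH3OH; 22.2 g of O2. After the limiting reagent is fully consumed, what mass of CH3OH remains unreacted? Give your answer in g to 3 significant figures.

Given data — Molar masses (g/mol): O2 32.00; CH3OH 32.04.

5.92 g

n(CH3OH) = 0.6473 mol
n(O2) = 22.20 / 32.00 = 0.6938 mol
n/ν → CH3OH: 0.3237, O2: 0.2313; O2 is limiting.
CH3OH consumed = (2/3) × 0.6938 = 0.4625 mol
CH3OH remaining = 0.6473 − 0.4625 = 0.1848 mol
mass = 0.1848 × 32.04 = 5.921 g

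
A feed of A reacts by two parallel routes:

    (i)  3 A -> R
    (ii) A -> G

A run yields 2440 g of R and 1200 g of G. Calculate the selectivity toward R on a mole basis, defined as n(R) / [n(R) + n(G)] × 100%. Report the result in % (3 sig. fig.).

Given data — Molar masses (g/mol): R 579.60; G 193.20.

40.4 %

n(R) = 2440 / 579.60 = 4.210 mol
n(G) = 1200 / 193.20 = 6.211 mol
selectivity = 4.210/(4.210+6.211) × 100 = 40.40 %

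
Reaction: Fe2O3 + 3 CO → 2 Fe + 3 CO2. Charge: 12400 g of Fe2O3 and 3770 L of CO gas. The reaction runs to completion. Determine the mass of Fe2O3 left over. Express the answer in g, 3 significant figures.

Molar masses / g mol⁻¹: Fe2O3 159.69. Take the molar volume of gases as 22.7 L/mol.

3560 g

n(Fe2O3) = 12400 / 159.69 = 77.65 mol
n(CO) = 3770 / 22.7 = 166.1 mol
n/ν for Fe2O3 = 77.65/1 = 77.65
n/ν for CO = 166.1/3 = 55.37
Smallest n/ν is CO → limiting reagent.
Fe2O3 consumed = (1/3) × 166.1 = 55.37 mol
Fe2O3 remaining = 77.65 − 55.37 = 22.28 mol
mass = 22.28 × 159.69 = 3558 g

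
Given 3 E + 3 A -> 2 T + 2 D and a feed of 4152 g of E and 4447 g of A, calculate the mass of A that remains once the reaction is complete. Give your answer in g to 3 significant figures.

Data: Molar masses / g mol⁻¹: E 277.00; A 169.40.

1910 g

n(E) = 4152 / 277.00 = 14.99 mol
n(A) = 4447 / 169.40 = 26.25 mol
n/ν → E: 4.997, A: 8.750; E is limiting.
A consumed = (3/3) × 14.99 = 14.99 mol
A remaining = 26.25 − 14.99 = 11.26 mol
mass = 11.26 × 169.40 = 1907 g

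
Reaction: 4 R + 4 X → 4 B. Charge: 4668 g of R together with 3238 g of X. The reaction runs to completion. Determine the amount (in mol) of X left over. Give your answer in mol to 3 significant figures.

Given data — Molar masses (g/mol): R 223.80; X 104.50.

10.1 mol

n(R) = 4668 / 223.80 = 20.86 mol
n(X) = 3238 / 104.50 = 30.99 mol
n/ν for R = 20.86/4 = 5.215
n/ν for X = 30.99/4 = 7.748
Smallest n/ν is R → limiting reagent.
X consumed = (4/4) × 20.86 = 20.86 mol
X remaining = 30.99 − 20.86 = 10.13 mol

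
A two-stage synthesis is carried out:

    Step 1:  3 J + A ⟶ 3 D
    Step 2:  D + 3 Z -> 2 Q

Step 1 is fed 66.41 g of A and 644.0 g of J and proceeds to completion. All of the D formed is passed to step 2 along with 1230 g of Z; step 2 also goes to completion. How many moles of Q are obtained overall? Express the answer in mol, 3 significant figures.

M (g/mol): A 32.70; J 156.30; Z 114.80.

7.14 mol

Step 1:
n(A) = 66.41 / 32.70 = 2.031 mol
n(J) = 644.0 / 156.30 = 4.120 mol
n/ν for A = 2.031/1 = 2.031
n/ν for J = 4.120/3 = 1.373
Smallest n/ν is J → limiting reagent.
n(D) produced = (3/3) × 4.120 = 4.120 mol
Step 2:
n(D) available = 4.120 mol
n(Z) = 1230 / 114.80 = 10.71 mol
n/ν for D = 4.120/1 = 4.120
n/ν for Z = 10.71/3 = 3.570
Smallest n/ν is Z → limiting reagent.
n(Q) = (2/3) × 10.71 = 7.140 mol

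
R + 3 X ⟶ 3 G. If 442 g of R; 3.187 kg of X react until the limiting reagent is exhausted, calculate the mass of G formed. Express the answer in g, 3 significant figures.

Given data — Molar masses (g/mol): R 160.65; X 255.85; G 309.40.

n(R) = 442.0 / 160.65 = 2.751 mol
n(X) = 3.187×1000 / 255.85 = 12.46 mol
n/ν → R: 2.751, X: 4.153; R is limiting.
n(G) = (3/1) × 2.751 = 8.253 mol
mass = 8.253 × 309.40 = 2553 g

2550 g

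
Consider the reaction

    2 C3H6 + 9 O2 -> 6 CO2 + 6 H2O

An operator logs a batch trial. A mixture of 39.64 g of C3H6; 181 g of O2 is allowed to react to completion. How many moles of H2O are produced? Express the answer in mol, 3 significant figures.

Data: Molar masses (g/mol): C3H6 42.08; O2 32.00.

n(C3H6) = 39.64 / 42.08 = 0.9420 mol
n(O2) = 181.0 / 32.00 = 5.656 mol
n/ν → C3H6: 0.4710, O2: 0.6284; C3H6 is limiting.
n(H2O) = (6/2) × 0.9420 = 2.826 mol

2.83 mol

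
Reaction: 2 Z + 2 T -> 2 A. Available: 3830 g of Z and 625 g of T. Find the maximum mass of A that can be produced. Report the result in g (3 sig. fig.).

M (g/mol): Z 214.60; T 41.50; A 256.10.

3860 g

n(Z) = 3830 / 214.60 = 17.85 mol
n(T) = 625.0 / 41.50 = 15.06 mol
n/ν → Z: 8.925, T: 7.530; T is limiting.
n(A) = (2/2) × 15.06 = 15.06 mol
mass = 15.06 × 256.10 = 3857 g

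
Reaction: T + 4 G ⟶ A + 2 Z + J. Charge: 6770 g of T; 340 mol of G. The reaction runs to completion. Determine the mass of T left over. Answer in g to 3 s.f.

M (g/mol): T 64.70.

n(T) = 6770 / 64.70 = 104.6 mol
n(G) = 340.0 mol
n/ν for T = 104.6/1 = 104.6
n/ν for G = 340.0/4 = 85.00
Smallest n/ν is G → limiting reagent.
T consumed = (1/4) × 340.0 = 85.00 mol
T remaining = 104.6 − 85.00 = 19.60 mol
mass = 19.60 × 64.70 = 1268 g

1270 g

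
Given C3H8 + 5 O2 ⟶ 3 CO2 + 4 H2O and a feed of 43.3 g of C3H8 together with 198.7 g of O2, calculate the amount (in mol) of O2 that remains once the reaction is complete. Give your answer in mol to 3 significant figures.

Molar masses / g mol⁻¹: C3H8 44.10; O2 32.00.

1.30 mol

n(C3H8) = 43.30 / 44.10 = 0.9819 mol
n(O2) = 198.7 / 32.00 = 6.209 mol
n/ν for C3H8 = 0.9819/1 = 0.9819
n/ν for O2 = 6.209/5 = 1.242
Smallest n/ν is C3H8 → limiting reagent.
O2 consumed = (5/1) × 0.9819 = 4.910 mol
O2 remaining = 6.209 − 4.910 = 1.299 mol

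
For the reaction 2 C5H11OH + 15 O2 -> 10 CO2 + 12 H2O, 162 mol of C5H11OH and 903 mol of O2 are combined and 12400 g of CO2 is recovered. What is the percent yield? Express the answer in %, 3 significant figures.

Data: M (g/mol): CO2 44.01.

46.8 %

n(C5H11OH) = 162.0 mol
n(O2) = 903.0 mol
n/ν for C5H11OH = 162.0/2 = 81.00
n/ν for O2 = 903.0/15 = 60.20
Smallest n/ν is O2 → limiting reagent.
theoretical n(CO2) = (10/15) × 903.0 = 602.0 mol → 26490 g
% yield = 12400 / 26490 × 100 = 46.81 %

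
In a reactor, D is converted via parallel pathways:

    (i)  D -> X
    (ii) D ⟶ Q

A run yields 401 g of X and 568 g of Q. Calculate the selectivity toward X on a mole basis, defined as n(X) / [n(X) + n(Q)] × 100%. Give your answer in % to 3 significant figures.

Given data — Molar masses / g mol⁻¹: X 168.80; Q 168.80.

n(X) = 401 / 168.80 = 2.376 mol
n(Q) = 568 / 168.80 = 3.365 mol
selectivity = 2.376/(2.376+3.365) × 100 = 41.39 %

41.4 %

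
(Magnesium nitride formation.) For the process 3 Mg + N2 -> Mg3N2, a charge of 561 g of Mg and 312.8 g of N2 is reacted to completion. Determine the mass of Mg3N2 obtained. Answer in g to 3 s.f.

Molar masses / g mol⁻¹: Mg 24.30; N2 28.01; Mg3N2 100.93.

777 g

n(Mg) = 561.0 / 24.30 = 23.09 mol
n(N2) = 312.8 / 28.01 = 11.17 mol
n/ν → Mg: 7.697, N2: 11.17; Mg is limiting.
n(Mg3N2) = (1/3) × 23.09 = 7.697 mol
mass = 7.697 × 100.93 = 776.9 g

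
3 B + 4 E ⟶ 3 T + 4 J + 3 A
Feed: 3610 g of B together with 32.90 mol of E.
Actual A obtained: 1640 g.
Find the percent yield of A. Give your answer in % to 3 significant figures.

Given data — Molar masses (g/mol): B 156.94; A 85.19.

83.7 %

n(B) = 3610 / 156.94 = 23.00 mol
n(E) = 32.90 mol
n/ν for B = 23.00/3 = 7.667
n/ν for E = 32.90/4 = 8.225
Smallest n/ν is B → limiting reagent.
theoretical n(A) = (3/3) × 23.00 = 23.00 mol → 1959 g
% yield = 1640 / 1959 × 100 = 83.72 %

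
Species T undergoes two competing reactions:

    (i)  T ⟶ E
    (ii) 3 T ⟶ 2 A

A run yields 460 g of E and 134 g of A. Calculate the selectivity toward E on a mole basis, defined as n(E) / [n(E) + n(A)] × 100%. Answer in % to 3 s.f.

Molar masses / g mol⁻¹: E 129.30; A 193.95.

n(E) = 460 / 129.30 = 3.558 mol
n(A) = 134 / 193.95 = 0.6909 mol
selectivity = 3.558/(3.558+0.6909) × 100 = 83.74 %

83.7 %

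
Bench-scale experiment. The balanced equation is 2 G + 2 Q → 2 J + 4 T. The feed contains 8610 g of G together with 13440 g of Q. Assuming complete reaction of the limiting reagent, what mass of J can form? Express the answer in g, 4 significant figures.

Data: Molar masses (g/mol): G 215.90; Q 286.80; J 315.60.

n(G) = 8610 / 215.90 = 39.88 mol
n(Q) = 13440 / 286.80 = 46.86 mol
n/ν → G: 19.94, Q: 23.43; G is limiting.
n(J) = (2/2) × 39.88 = 39.88 mol
mass = 39.88 × 315.60 = 12590 g

12590 g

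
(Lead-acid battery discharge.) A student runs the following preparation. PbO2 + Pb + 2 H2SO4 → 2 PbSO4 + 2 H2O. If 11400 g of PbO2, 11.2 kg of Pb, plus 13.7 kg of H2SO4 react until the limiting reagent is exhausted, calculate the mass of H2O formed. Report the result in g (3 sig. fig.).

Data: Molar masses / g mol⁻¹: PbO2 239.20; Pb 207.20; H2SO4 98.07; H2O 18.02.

1720 g

n(PbO2) = 11400 / 239.20 = 47.66 mol
n(Pb) = 11.20×1000 / 207.20 = 54.05 mol
n(H2SO4) = 13.70×1000 / 98.07 = 139.7 mol
n/ν for PbO2 = 47.66/1 = 47.66
n/ν for Pb = 54.05/1 = 54.05
n/ν for H2SO4 = 139.7/2 = 69.85
Smallest n/ν is PbO2 → limiting reagent.
n(H2O) = (2/1) × 47.66 = 95.32 mol
mass = 95.32 × 18.02 = 1718 g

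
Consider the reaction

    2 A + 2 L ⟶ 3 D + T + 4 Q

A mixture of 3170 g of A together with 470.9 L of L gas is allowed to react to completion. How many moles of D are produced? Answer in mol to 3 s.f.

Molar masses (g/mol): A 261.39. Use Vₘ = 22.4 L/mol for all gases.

18.2 mol

n(A) = 3170 / 261.39 = 12.13 mol
n(L) = 470.9 / 22.4 = 21.02 mol
n/ν for A = 12.13/2 = 6.065
n/ν for L = 21.02/2 = 10.51
Smallest n/ν is A → limiting reagent.
n(D) = (3/2) × 12.13 = 18.20 mol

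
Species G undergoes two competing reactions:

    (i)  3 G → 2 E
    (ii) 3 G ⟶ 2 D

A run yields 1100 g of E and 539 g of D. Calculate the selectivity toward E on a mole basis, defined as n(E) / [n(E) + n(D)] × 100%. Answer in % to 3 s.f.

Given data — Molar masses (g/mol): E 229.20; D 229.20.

n(E) = 1100 / 229.20 = 4.799 mol
n(D) = 539 / 229.20 = 2.352 mol
selectivity = 4.799/(4.799+2.352) × 100 = 67.11 %

67.1 %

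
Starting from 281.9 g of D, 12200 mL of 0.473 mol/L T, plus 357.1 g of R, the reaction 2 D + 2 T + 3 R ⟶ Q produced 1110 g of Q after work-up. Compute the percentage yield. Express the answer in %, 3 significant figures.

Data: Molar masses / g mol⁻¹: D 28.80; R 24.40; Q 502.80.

76.5 %

n(D) = 281.9 / 28.80 = 9.788 mol
n(T) = 0.473 × 12200/1000 = 5.771 mol
n(R) = 357.1 / 24.40 = 14.64 mol
n/ν → D: 4.894, T: 2.886, R: 4.880; T is limiting.
theoretical n(Q) = (1/2) × 5.771 = 2.886 mol → 1451 g
% yield = 1110 / 1451 × 100 = 76.50 %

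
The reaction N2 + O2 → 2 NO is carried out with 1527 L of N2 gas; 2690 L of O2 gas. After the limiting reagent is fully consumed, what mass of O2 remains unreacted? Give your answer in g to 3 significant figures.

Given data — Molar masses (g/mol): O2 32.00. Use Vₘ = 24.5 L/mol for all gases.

1520 g

n(N2) = 1527 / 24.5 = 62.33 mol
n(O2) = 2690 / 24.5 = 109.8 mol
n/ν for N2 = 62.33/1 = 62.33
n/ν for O2 = 109.8/1 = 109.8
Smallest n/ν is N2 → limiting reagent.
O2 consumed = (1/1) × 62.33 = 62.33 mol
O2 remaining = 109.8 − 62.33 = 47.47 mol
mass = 47.47 × 32.00 = 1519 g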